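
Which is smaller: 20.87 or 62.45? 20.87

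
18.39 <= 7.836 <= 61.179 False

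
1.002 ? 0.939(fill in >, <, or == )>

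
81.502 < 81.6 True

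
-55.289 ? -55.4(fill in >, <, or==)>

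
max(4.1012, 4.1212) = 4.1212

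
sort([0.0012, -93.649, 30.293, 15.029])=[-93.649, 0.0012, 15.029, 30.293]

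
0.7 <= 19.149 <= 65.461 True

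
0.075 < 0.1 True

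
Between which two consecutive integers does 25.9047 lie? 25 and 26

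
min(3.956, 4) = 3.956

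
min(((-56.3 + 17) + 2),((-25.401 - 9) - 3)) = -37.401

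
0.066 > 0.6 False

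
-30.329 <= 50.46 True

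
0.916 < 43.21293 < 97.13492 True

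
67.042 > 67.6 False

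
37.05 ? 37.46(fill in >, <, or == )<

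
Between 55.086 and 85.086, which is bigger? 85.086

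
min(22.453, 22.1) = 22.1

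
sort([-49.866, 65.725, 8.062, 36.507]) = [-49.866, 8.062, 36.507, 65.725]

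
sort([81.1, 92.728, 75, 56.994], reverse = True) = [92.728, 81.1, 75, 56.994]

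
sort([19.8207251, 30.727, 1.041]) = [1.041, 19.8207251, 30.727]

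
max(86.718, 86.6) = 86.718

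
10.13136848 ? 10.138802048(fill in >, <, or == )<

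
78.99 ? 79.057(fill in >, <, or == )<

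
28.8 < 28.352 False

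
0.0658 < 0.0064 False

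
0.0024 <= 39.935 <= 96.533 True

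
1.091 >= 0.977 True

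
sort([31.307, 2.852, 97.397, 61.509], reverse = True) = [97.397, 61.509, 31.307, 2.852]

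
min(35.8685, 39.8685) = 35.8685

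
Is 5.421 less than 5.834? Yes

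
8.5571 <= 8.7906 True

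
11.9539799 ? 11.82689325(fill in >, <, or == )>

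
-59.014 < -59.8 False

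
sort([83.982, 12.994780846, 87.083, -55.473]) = [-55.473, 12.994780846, 83.982, 87.083]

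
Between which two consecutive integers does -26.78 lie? -27 and -26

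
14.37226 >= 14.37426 False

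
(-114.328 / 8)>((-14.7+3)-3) True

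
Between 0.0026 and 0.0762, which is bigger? 0.0762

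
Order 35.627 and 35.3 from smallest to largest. 35.3, 35.627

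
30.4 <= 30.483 True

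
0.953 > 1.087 False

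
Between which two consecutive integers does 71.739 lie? 71 and 72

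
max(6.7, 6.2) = 6.7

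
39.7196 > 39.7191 True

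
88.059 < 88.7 True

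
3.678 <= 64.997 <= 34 False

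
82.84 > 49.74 True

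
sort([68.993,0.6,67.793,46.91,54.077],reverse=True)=[68.993,67.793,54.077,46.91,0.6]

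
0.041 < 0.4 True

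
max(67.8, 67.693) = 67.8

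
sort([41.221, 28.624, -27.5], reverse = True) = [41.221, 28.624, -27.5]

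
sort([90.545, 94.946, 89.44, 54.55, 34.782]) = [34.782, 54.55, 89.44, 90.545, 94.946]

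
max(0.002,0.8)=0.8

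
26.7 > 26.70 False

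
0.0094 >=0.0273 False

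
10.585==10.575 False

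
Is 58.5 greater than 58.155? Yes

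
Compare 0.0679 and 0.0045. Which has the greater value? 0.0679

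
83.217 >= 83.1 True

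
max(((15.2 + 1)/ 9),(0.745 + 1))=1.8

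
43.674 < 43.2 False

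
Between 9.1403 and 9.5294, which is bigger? 9.5294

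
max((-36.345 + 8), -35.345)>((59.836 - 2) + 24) False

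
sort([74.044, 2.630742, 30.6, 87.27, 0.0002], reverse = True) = [87.27, 74.044, 30.6, 2.630742, 0.0002]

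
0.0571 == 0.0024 False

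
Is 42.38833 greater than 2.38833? Yes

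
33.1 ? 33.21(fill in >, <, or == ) <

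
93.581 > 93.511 True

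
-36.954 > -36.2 False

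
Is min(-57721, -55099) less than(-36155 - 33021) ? No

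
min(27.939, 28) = 27.939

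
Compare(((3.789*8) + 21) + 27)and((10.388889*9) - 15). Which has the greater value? ((10.388889*9) - 15)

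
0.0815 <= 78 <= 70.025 False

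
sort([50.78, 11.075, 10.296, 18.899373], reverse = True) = [50.78, 18.899373, 11.075, 10.296]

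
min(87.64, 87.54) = 87.54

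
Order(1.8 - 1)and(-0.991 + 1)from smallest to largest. (-0.991 + 1), (1.8 - 1)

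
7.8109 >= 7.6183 True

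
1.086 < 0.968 False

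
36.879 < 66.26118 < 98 True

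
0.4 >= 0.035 True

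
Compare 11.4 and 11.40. They are equal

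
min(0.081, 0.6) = 0.081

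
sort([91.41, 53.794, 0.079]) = [0.079, 53.794, 91.41]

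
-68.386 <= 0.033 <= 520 True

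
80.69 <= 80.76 True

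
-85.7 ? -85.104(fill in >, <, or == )<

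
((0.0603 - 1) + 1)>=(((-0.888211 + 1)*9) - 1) True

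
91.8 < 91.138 False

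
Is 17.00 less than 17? No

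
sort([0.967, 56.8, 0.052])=[0.052, 0.967, 56.8]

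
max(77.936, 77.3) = 77.936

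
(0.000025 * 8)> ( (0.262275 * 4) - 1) False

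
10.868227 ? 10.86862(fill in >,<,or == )<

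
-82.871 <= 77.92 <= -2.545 False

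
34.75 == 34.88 False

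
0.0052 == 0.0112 False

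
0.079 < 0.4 True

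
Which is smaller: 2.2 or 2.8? 2.2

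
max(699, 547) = 699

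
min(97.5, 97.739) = 97.5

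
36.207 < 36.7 True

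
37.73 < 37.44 False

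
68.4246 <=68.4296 True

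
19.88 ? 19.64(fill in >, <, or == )>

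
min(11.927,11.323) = 11.323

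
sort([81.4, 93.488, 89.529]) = [81.4, 89.529, 93.488]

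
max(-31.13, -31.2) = -31.13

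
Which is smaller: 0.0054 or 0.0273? 0.0054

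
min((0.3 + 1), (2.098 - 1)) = 1.098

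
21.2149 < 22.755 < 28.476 True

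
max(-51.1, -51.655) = -51.1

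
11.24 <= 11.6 True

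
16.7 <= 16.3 False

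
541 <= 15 False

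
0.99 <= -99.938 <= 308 False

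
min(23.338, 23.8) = 23.338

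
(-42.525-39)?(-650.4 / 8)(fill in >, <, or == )<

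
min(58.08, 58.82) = 58.08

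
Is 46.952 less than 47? Yes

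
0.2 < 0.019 False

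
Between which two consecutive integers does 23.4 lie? 23 and 24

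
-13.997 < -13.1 True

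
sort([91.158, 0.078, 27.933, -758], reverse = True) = [91.158, 27.933, 0.078, -758]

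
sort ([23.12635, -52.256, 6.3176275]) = [-52.256, 6.3176275, 23.12635]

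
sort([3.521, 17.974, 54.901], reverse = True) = [54.901, 17.974, 3.521]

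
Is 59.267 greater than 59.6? No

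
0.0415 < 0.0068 False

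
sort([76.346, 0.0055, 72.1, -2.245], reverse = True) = [76.346, 72.1, 0.0055, -2.245]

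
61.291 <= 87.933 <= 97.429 True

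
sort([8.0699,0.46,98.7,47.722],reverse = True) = [98.7,47.722,8.0699,0.46]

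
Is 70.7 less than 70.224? No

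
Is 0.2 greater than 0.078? Yes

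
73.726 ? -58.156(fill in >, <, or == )>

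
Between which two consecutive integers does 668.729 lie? 668 and 669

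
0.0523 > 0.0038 True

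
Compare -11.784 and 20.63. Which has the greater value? 20.63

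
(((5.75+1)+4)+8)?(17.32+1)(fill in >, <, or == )>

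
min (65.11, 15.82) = 15.82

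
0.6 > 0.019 True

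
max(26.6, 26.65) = 26.65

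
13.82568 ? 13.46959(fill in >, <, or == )>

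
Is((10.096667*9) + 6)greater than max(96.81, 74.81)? Yes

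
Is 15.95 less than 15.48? No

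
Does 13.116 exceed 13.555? No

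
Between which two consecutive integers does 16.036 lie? 16 and 17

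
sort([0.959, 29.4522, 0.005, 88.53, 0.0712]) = [0.005, 0.0712, 0.959, 29.4522, 88.53]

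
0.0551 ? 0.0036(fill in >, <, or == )>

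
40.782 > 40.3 True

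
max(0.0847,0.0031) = 0.0847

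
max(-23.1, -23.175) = -23.1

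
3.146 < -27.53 False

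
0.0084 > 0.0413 False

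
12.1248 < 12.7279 True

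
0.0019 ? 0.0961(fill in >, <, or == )<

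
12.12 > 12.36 False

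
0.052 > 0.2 False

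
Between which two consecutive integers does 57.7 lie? 57 and 58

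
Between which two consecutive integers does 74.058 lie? 74 and 75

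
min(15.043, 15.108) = 15.043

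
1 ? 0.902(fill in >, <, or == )>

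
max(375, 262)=375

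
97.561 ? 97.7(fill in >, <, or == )<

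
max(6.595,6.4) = 6.595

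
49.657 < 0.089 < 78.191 False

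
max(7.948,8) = 8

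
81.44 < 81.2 False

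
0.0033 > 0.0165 False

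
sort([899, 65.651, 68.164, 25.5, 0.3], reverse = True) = [899, 68.164, 65.651, 25.5, 0.3]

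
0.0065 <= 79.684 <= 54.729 False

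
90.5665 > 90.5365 True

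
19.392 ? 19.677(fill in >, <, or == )<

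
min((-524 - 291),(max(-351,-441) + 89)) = -815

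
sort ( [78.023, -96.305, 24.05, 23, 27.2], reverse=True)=[78.023, 27.2, 24.05, 23, -96.305]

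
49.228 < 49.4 True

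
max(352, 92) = 352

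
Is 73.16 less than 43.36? No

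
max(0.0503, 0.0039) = 0.0503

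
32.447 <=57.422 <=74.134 True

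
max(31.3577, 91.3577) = 91.3577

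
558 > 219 True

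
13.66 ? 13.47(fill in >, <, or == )>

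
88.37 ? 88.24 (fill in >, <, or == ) >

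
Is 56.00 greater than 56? No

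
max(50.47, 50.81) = 50.81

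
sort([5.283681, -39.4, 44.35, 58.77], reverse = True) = [58.77, 44.35, 5.283681, -39.4]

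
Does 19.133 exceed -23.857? Yes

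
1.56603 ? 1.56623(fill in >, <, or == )<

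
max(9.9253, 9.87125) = 9.9253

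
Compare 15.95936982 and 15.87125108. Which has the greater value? 15.95936982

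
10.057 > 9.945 True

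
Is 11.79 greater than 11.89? No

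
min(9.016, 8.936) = 8.936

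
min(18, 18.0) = 18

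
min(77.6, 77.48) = 77.48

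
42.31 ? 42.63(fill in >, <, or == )<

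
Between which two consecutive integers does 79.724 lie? 79 and 80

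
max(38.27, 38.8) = 38.8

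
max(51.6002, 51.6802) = 51.6802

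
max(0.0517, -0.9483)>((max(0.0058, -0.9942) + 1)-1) True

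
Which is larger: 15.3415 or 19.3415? 19.3415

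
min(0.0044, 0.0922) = 0.0044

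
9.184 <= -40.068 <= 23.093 False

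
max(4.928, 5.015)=5.015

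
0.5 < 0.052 False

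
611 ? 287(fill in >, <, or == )>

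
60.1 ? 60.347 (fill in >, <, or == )<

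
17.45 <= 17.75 True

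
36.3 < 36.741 True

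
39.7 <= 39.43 False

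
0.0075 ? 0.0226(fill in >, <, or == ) <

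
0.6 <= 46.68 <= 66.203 True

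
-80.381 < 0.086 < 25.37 True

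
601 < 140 False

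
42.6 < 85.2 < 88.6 True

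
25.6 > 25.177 True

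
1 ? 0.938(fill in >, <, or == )>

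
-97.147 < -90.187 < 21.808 True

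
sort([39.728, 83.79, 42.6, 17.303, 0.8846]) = [0.8846, 17.303, 39.728, 42.6, 83.79]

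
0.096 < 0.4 True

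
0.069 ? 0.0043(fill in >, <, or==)>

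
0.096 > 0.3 False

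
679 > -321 True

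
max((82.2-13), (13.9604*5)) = 69.802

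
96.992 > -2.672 True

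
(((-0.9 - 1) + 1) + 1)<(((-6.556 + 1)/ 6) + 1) False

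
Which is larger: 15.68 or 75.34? 75.34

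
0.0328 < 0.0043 False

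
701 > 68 True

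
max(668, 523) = 668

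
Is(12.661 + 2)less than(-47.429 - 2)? No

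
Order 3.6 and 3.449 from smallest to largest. 3.449, 3.6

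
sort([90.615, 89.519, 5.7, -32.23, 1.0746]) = [-32.23, 1.0746, 5.7, 89.519, 90.615]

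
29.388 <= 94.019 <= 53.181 False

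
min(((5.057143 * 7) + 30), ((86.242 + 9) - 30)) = 65.242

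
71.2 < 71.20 False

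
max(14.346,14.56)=14.56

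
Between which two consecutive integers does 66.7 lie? 66 and 67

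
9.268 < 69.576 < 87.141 True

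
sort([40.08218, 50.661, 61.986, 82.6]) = [40.08218, 50.661, 61.986, 82.6]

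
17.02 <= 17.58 True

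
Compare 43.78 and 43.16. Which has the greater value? 43.78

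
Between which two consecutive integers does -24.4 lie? -25 and -24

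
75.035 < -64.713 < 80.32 False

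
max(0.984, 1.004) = 1.004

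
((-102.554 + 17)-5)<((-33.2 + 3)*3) False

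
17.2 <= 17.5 True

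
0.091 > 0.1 False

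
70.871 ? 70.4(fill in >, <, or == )>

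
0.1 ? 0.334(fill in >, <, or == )<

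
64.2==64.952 False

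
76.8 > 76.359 True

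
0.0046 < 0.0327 True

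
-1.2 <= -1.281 False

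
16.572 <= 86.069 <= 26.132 False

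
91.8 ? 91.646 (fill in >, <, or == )>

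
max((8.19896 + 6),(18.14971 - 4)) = 14.19896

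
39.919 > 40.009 False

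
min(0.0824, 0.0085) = 0.0085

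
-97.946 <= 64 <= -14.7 False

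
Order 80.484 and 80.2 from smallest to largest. 80.2, 80.484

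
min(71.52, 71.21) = 71.21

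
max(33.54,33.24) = 33.54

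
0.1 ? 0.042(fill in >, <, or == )>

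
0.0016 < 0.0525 True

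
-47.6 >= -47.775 True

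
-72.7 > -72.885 True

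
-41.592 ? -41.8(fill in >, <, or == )>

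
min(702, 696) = 696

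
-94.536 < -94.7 False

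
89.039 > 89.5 False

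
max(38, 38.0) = 38.0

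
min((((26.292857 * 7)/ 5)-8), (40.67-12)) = 28.67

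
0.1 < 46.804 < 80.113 True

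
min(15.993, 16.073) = 15.993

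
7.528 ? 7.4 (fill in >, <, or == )>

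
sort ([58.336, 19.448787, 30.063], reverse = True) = [58.336, 30.063, 19.448787]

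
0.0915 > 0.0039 True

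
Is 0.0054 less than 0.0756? Yes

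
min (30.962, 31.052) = 30.962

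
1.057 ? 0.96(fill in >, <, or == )>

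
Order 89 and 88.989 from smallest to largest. 88.989, 89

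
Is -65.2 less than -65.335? No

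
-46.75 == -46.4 False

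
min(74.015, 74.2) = 74.015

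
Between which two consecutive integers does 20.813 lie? 20 and 21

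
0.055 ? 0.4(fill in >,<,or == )<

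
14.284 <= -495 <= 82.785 False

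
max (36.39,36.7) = 36.7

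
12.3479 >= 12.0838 True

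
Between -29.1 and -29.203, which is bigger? -29.1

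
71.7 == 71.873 False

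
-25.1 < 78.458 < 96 True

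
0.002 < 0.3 True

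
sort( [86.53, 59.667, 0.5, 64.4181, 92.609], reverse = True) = [92.609, 86.53, 64.4181, 59.667, 0.5]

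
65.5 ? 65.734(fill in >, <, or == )<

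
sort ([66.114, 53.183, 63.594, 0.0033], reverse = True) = [66.114, 63.594, 53.183, 0.0033]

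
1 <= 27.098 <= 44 True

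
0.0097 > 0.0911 False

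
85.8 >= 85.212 True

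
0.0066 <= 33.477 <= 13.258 False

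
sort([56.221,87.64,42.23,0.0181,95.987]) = [0.0181,42.23,56.221,87.64,95.987]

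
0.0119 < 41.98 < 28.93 False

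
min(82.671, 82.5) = 82.5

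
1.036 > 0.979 True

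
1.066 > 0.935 True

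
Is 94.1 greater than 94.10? No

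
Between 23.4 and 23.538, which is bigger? 23.538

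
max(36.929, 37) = 37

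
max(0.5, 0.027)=0.5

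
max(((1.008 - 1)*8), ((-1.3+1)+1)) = 0.7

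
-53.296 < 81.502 True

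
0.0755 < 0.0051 False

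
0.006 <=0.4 True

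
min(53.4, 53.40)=53.4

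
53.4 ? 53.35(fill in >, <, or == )>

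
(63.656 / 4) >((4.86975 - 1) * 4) True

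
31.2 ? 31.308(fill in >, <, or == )<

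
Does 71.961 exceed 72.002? No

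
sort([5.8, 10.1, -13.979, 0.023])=[-13.979, 0.023, 5.8, 10.1]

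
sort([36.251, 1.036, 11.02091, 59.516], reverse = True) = [59.516, 36.251, 11.02091, 1.036]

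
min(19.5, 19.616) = 19.5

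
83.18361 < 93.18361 True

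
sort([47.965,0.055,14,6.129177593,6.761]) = [0.055,6.129177593,6.761,14,47.965]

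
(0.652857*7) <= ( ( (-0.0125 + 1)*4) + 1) True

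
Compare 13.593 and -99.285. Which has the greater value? 13.593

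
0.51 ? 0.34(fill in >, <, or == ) >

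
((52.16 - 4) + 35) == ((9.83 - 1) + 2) False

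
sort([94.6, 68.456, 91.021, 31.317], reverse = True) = [94.6, 91.021, 68.456, 31.317]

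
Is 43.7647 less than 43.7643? No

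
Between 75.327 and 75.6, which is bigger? 75.6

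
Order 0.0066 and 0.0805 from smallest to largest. 0.0066, 0.0805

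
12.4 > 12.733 False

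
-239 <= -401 False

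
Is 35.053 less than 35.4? Yes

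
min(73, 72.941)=72.941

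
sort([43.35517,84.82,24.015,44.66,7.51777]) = [7.51777,24.015,43.35517,44.66,84.82]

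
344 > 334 True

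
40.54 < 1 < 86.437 False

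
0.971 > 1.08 False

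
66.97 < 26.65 False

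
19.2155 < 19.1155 False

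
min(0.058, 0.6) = 0.058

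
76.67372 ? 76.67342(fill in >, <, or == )>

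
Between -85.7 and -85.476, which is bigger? -85.476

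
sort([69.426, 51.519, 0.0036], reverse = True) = [69.426, 51.519, 0.0036]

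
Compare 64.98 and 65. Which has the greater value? 65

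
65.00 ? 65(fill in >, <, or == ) ==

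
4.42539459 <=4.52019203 True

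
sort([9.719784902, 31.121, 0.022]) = [0.022, 9.719784902, 31.121]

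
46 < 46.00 False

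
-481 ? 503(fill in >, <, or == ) <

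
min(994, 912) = 912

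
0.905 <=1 True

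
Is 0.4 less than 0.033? No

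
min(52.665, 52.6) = 52.6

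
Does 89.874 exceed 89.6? Yes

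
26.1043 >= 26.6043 False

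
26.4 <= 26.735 True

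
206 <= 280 True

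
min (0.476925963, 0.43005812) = 0.43005812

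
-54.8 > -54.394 False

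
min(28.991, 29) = 28.991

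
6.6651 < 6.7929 True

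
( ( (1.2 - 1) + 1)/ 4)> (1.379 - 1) False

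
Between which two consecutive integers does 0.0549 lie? 0 and 1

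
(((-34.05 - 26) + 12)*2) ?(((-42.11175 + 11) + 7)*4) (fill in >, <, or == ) >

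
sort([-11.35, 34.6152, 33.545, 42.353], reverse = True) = [42.353, 34.6152, 33.545, -11.35]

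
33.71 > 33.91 False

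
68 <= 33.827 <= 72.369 False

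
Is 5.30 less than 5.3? No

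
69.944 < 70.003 True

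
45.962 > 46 False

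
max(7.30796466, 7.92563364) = 7.92563364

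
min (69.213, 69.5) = 69.213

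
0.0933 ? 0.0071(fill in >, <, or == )>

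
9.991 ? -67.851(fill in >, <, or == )>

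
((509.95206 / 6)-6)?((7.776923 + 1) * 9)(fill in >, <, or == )<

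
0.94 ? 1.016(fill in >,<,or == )<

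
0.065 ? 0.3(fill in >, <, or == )<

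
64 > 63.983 True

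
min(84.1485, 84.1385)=84.1385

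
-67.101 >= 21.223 False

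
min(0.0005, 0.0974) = 0.0005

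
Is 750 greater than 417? Yes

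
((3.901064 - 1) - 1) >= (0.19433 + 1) True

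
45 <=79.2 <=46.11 False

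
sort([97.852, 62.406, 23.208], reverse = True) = [97.852, 62.406, 23.208]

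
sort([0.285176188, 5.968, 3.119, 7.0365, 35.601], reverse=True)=[35.601, 7.0365, 5.968, 3.119, 0.285176188]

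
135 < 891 True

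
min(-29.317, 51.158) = -29.317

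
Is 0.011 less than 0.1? Yes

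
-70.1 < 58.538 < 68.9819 True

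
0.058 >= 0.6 False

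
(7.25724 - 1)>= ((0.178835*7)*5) False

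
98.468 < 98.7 True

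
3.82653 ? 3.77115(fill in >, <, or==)>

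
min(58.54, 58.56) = 58.54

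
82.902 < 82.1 False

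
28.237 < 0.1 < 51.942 False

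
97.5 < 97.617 True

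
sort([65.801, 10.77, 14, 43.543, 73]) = [10.77, 14, 43.543, 65.801, 73]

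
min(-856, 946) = -856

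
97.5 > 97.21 True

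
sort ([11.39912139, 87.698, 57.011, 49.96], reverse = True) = [87.698, 57.011, 49.96, 11.39912139]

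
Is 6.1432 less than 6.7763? Yes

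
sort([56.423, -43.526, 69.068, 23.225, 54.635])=[-43.526, 23.225, 54.635, 56.423, 69.068]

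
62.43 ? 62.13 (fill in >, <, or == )>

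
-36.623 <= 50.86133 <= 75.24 True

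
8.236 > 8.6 False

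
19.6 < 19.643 True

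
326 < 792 True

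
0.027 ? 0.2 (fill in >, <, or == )<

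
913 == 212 False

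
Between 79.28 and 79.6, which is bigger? 79.6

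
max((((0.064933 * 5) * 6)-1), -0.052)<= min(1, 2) True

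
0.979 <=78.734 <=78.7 False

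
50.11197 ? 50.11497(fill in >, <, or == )<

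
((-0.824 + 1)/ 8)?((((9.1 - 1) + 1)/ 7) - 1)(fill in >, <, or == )<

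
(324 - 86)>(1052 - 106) False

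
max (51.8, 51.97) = 51.97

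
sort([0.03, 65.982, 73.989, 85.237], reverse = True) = [85.237, 73.989, 65.982, 0.03]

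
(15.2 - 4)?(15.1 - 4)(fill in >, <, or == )>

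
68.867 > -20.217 True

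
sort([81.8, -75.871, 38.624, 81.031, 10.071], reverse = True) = [81.8, 81.031, 38.624, 10.071, -75.871]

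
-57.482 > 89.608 False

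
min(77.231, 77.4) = 77.231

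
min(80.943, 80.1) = 80.1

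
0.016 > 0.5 False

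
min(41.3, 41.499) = 41.3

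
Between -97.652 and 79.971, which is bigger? 79.971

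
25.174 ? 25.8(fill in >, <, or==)<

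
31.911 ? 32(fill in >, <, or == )<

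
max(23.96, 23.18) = 23.96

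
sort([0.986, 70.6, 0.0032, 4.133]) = [0.0032, 0.986, 4.133, 70.6]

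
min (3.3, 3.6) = 3.3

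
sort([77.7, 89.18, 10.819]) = [10.819, 77.7, 89.18]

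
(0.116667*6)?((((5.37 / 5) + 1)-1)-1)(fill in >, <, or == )>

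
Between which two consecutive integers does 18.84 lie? 18 and 19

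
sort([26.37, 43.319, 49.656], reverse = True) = [49.656, 43.319, 26.37]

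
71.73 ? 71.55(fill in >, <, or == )>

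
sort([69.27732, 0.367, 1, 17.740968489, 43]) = [0.367, 1, 17.740968489, 43, 69.27732]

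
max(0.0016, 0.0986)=0.0986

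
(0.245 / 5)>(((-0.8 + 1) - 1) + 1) False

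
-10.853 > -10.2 False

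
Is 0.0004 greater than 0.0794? No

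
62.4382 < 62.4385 True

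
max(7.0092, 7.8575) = 7.8575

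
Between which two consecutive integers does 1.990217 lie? 1 and 2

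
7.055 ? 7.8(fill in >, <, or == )<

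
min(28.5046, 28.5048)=28.5046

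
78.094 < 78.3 True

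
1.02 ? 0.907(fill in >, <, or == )>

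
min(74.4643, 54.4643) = 54.4643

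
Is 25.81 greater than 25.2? Yes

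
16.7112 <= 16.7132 True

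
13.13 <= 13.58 True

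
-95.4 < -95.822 False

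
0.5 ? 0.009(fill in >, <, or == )>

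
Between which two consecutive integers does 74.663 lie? 74 and 75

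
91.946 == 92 False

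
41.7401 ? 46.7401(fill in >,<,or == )<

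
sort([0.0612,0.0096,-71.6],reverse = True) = [0.0612,0.0096,-71.6]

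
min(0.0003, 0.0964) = 0.0003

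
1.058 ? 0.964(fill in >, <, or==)>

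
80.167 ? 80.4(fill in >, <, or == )<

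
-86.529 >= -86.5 False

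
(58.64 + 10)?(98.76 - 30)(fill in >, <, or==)<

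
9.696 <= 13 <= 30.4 True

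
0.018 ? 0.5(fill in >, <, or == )<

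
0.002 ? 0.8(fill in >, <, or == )<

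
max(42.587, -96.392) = 42.587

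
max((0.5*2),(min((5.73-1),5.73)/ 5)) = 1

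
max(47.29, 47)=47.29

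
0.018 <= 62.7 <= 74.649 True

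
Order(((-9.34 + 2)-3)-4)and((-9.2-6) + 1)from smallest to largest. (((-9.34 + 2)-3)-4), ((-9.2-6) + 1)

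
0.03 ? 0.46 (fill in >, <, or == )<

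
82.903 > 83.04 False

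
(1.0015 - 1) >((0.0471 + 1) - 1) False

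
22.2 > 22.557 False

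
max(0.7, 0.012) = 0.7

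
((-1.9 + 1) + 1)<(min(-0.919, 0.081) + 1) False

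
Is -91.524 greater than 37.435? No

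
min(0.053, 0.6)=0.053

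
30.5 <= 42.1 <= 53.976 True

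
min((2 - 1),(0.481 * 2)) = 0.962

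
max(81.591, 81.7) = 81.7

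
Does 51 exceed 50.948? Yes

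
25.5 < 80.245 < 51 False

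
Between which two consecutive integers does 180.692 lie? 180 and 181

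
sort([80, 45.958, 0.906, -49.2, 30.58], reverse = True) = [80, 45.958, 30.58, 0.906, -49.2]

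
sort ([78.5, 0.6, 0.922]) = [0.6, 0.922, 78.5]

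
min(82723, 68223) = 68223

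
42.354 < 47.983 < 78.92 True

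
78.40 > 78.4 False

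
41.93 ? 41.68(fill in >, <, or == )>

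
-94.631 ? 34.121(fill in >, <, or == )<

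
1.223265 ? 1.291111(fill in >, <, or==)<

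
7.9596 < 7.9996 True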